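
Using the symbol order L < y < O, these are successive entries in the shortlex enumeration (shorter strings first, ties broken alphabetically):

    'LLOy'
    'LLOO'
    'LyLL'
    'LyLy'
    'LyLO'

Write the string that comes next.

LyyL

The successor of LyLO increments the rightmost position that isn't already O and resets every position after it to L.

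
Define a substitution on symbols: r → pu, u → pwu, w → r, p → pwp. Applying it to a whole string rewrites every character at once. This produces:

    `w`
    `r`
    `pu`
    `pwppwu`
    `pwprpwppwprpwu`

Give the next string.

Applying the rule to each of the 14 symbols of pwprpwppwprpwu gives the pieces pwp r pwp pu pwp r pwp pwp r pwp pu pwp r pwu, which concatenate to the answer.

pwprpwppupwprpwppwprpwppupwprpwu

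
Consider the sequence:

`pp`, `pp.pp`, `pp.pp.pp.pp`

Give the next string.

s(k+1) = s(k)·.·s(k) — each term doubles the last with '.' between the halves.
Doubling pp.pp.pp.pp with '.' between the halves:

pp.pp.pp.pp.pp.pp.pp.pp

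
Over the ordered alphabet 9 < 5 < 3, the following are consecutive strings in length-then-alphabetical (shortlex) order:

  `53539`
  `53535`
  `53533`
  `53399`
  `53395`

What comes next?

Treat 53395 as a base-3 numeral over the given alphabet and add one, carrying through any trailing 3's.

53393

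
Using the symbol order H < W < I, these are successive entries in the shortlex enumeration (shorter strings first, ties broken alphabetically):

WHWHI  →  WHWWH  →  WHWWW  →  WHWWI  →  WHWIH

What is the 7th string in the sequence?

Stepping forward 2 times from WHWIH: WHWIH → WHWIW, then the target.

WHWII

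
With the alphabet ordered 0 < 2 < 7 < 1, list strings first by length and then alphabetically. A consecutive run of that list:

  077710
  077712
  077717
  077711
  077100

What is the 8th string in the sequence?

077101

Continuing the enumeration 3 steps past 077100: 077100 → 077102 → 077107 → (answer).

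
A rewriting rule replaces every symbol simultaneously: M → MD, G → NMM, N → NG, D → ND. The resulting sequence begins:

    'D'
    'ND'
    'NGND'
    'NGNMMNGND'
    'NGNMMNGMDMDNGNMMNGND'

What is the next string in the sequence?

Rewriting the 20 symbols of NGNMMNGMDMDNGNMMNGND one by one yields NG NMM NG MD MD NG NMM MD ND MD ND NG NMM NG MD MD NG NMM NG ND; concatenated:

NGNMMNGMDMDNGNMMMDNDMDNDNGNMMNGMDMDNGNMMNGND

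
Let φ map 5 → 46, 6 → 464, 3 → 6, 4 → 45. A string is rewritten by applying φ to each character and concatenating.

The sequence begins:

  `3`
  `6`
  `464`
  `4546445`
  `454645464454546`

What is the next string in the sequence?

Replace each of the 15 characters of 454645464454546 in place — 45 46 45 464 45 46 45 464 45 45 46 45 46 45 464 — and concatenate.

454645464454645464454546454645464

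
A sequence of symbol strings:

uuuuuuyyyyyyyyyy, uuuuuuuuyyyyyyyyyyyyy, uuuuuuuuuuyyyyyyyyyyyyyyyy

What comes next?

Term n consists of 2n u's, followed by 3n+1 y's, where the shown terms are n = 3, 4, 5.
For the next term, n = 6, so the run lengths are 12, 19.

uuuuuuuuuuuuyyyyyyyyyyyyyyyyyyy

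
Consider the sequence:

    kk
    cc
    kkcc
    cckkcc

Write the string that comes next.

This is a Fibonacci-style word recurrence s(k) = s(k−2)·s(k−1): e.g. kk·cc = kkcc.
So term 5 is kkcc·cckkcc.

kkcccckkcc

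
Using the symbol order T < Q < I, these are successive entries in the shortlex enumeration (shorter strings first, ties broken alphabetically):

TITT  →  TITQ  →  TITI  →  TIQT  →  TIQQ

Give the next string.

Find the rightmost character of TIQQ below I, bump it to the next letter, and reset everything to its right to T.

TIQI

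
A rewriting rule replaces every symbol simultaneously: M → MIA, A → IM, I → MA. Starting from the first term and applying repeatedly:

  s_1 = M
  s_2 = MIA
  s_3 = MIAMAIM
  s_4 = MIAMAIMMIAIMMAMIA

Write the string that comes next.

Rewriting the 17 symbols of MIAMAIMMIAIMMAMIA one by one yields MIA MA IM MIA IM MA MIA MIA MA IM MA MIA MIA IM MIA MA IM; concatenated:

MIAMAIMMIAIMMAMIAMIAMAIMMAMIAMIAIMMIAMAIM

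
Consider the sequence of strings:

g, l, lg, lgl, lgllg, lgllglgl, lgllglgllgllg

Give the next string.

lgllglgllgllglgllglgl

This is a Fibonacci-style word recurrence s(k) = s(k−1)·s(k−2): e.g. l·g = lg.
The next term joins lgllglgllgllg and lgllglgl.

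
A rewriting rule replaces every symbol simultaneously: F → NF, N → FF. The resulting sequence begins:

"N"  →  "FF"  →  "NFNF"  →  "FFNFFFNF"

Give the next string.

Expanding FFNFFFNF: F→NF, F→NF, N→FF, F→NF, F→NF, F→NF, N→FF, F→NF. Concatenated: NF NF FF NF NF NF FF NF.

NFNFFFNFNFNFFFNF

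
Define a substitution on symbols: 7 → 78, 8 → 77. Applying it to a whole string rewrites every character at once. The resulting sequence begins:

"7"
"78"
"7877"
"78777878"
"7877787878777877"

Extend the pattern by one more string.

78777878787778777877787878777878

Applying the rule to each of the 16 symbols of 7877787878777877 gives the pieces 78 77 78 78 78 77 78 77 78 77 78 78 78 77 78 78, which concatenate to the answer.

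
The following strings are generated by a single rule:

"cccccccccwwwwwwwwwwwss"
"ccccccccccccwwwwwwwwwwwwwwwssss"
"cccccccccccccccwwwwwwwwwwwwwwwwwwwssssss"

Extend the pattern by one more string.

Term n consists of 3n+3 c's, followed by 4n+3 w's, followed by 2n-2 s's, where the shown terms are n = 2, 3, 4.
At n = 5 the blocks have lengths 18, 23, 8.

ccccccccccccccccccwwwwwwwwwwwwwwwwwwwwwwwssssssss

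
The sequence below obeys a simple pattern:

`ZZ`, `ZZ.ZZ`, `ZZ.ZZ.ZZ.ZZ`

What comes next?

s(k+1) = s(k)·.·s(k) — each term doubles the last with '.' between the halves.
Doubling ZZ.ZZ.ZZ.ZZ with '.' between the halves:

ZZ.ZZ.ZZ.ZZ.ZZ.ZZ.ZZ.ZZ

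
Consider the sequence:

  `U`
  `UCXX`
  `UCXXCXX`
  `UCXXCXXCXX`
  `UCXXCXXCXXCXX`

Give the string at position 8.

Every step adds CXX to the end: s(k+1) = s(k)·CXX.
From UCXXCXXCXXCXX, 3 further steps: UCXXCXXCXXCXX → UCXXCXXCXXCXXCXX → UCXXCXXCXXCXXCXXCXX → (answer).

UCXXCXXCXXCXXCXXCXXCXX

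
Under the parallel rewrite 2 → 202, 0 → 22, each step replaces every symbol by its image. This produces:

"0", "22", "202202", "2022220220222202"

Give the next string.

20222202202202202222022022220220220220222202

φ(2022220220222202) expands symbol-by-symbol to 202 22 202 202 202 202 22 202 202 22 202 202 202 202 22 202; joining the 16 pieces gives the next term.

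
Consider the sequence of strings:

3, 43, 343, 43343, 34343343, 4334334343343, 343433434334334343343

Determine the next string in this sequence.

4334334343343343433434334334343343

Each term (from the third on) is the two preceding terms concatenated in order: term 3 = 3·43 = 343.
The next term joins 4334334343343 and 343433434334334343343.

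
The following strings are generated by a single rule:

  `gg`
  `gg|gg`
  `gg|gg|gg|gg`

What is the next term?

Every step duplicates the string with '|' between the halves.
Doubling gg|gg|gg|gg with '|' between the halves:

gg|gg|gg|gg|gg|gg|gg|gg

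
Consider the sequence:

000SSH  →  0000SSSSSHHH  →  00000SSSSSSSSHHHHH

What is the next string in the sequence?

The n-th term is n+2 0's then 3n-1 S's then 2n-1 H's (n = 1, 2, …).
At n = 4 the blocks have lengths 6, 11, 7.

000000SSSSSSSSSSSHHHHHHH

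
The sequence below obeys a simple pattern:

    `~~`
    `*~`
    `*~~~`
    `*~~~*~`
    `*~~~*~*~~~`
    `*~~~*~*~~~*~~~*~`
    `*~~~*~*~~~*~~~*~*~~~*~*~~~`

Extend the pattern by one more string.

*~~~*~*~~~*~~~*~*~~~*~*~~~*~~~*~*~~~*~~~*~

From term 3 onward, concatenate the last term with the second-to-last: *~·~~ = *~~~, *~~~·*~ = *~~~*~, …
So term 8 is *~~~*~*~~~*~~~*~*~~~*~*~~~·*~~~*~*~~~*~~~*~.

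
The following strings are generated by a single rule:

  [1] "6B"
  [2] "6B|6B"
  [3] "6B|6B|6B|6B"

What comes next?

Each string is two copies of the previous one joined by '|'.
One more doubling of 6B|6B|6B|6B gives the answer.

6B|6B|6B|6B|6B|6B|6B|6B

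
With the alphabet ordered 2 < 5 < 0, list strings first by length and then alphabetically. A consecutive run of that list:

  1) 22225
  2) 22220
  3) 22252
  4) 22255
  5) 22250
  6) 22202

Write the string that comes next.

22205

The successor of 22202 increments the rightmost position that isn't already 0 and resets every position after it to 2.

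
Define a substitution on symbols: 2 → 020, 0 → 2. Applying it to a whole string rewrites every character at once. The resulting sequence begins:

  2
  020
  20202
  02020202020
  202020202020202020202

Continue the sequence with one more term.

φ(202020202020202020202) expands symbol-by-symbol to 020 2 020 2 020 2 020 2 020 2 020 2 020 2 020 2 020 2 020 2 020; joining the 21 pieces gives the next term.

0202020202020202020202020202020202020202020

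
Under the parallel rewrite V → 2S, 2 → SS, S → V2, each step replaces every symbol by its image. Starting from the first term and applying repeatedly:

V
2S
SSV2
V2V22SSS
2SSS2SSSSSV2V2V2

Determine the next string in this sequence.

φ(2SSS2SSSSSV2V2V2) expands symbol-by-symbol to SS V2 V2 V2 SS V2 V2 V2 V2 V2 2S SS 2S SS 2S SS; joining the 16 pieces gives the next term.

SSV2V2V2SSV2V2V2V2V22SSS2SSS2SSS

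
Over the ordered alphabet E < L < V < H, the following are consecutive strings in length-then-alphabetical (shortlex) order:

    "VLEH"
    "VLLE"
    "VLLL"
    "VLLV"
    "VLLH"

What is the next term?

The successor of VLLH increments the rightmost position that isn't already H and resets every position after it to E.

VLVE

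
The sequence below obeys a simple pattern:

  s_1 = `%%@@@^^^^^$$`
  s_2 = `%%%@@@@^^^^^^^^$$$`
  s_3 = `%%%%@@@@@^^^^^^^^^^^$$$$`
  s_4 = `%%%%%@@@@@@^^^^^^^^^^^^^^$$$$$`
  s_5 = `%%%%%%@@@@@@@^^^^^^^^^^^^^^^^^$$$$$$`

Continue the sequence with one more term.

Reading off run lengths: % runs 2, 3, 4, 5, 6; @ runs 3, 4, 5, 6, 7; ^ runs 5, 8, 11, 14, 17; $ runs 2, 3, 4, 5, 6 — each is linear in n (n = 1, 2, …).
For the next term, n = 6, so the run lengths are 7, 8, 20, 7.

%%%%%%%@@@@@@@@^^^^^^^^^^^^^^^^^^^^$$$$$$$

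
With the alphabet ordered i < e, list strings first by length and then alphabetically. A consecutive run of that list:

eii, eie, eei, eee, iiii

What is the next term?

iiie

Find the rightmost character of iiii below e, bump it to the next letter, and reset everything to its right to i.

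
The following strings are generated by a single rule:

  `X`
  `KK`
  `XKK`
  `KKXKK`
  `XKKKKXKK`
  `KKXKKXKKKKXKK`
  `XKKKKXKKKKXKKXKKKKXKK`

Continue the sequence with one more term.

KKXKKXKKKKXKKXKKKKXKKKKXKKXKKKKXKK

This is a Fibonacci-style word recurrence s(k) = s(k−2)·s(k−1): e.g. X·KK = XKK.
The next term joins KKXKKXKKKKXKK and XKKKKXKKKKXKKXKKKKXKK.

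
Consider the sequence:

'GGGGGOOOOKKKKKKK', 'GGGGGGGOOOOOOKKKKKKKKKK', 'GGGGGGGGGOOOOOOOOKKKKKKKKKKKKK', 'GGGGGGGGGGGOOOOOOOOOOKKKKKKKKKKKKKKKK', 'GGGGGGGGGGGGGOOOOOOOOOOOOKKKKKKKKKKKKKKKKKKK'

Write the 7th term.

GGGGGGGGGGGGGGGGGOOOOOOOOOOOOOOOOKKKKKKKKKKKKKKKKKKKKKKKKK

Reading off run lengths: G runs 5, 7, 9, 11, 13; O runs 4, 6, 8, 10, 12; K runs 7, 10, 13, 16, 19 — each is linear in n, where the shown terms are n = 2, 3, 4, 5, 6.
At n = 8 the blocks have lengths 17, 16, 25.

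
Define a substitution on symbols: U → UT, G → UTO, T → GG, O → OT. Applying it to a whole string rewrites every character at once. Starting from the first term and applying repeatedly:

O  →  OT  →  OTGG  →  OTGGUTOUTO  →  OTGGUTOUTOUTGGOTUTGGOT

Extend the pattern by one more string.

OTGGUTOUTOUTGGOTUTGGOTUTGGUTOUTOOTGGUTGGUTOUTOOTGG

φ(OTGGUTOUTOUTGGOTUTGGOT) expands symbol-by-symbol to OT GG UTO UTO UT GG OT UT GG OT UT GG UTO UTO OT GG UT GG UTO UTO OT GG; joining the 22 pieces gives the next term.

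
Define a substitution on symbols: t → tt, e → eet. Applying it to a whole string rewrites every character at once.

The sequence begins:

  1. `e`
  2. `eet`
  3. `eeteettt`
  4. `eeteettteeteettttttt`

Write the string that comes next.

Replace each of the 20 characters of eeteettteeteettttttt in place — eet eet tt eet eet tt tt tt eet eet tt eet eet tt tt tt tt tt tt tt — and concatenate.

eeteettteeteettttttteeteettteeteettttttttttttttt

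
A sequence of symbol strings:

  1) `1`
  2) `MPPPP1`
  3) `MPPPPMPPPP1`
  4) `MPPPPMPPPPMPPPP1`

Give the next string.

MPPPPMPPPPMPPPPMPPPP1

Every step adds MPPPP at the front: s(k+1) = MPPPP·s(k).
One more step from MPPPPMPPPPMPPPP1 gives the answer.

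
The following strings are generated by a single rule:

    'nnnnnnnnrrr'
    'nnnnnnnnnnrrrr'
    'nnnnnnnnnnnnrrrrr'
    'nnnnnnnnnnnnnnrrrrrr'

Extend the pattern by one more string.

nnnnnnnnnnnnnnnnrrrrrrr

The n-th term is 2n+2 n's then n r's, where the shown terms are n = 3, 4, 5, 6.
For the next term, n = 7, so the run lengths are 16, 7.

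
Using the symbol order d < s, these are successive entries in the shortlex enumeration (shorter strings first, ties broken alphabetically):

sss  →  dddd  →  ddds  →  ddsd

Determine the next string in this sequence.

Find the rightmost character of ddsd below s, bump it to the next letter, and reset everything to its right to d.

ddss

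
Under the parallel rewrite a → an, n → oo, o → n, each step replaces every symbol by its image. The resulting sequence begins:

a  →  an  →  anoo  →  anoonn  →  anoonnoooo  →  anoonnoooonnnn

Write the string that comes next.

Rewriting the 14 symbols of anoonnoooonnnn one by one yields an oo n n oo oo n n n n oo oo oo oo; concatenated:

anoonnoooonnnnoooooooo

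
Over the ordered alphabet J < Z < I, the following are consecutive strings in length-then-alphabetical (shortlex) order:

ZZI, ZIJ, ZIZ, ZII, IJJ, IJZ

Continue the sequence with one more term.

IJI

The successor of IJZ increments the rightmost position that isn't already I and resets every position after it to J.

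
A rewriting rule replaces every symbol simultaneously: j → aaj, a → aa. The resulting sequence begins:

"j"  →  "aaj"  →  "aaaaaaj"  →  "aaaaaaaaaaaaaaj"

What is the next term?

aaaaaaaaaaaaaaaaaaaaaaaaaaaaaaj

φ(aaaaaaaaaaaaaaj) expands symbol-by-symbol to aa aa aa aa aa aa aa aa aa aa aa aa aa aa aaj; joining the 15 pieces gives the next term.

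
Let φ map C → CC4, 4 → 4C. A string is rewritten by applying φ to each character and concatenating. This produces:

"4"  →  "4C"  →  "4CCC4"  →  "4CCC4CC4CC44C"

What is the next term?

φ(4CCC4CC4CC44C) expands symbol-by-symbol to 4C CC4 CC4 CC4 4C CC4 CC4 4C CC4 CC4 4C 4C CC4; joining the 13 pieces gives the next term.

4CCC4CC4CC44CCC4CC44CCC4CC44C4CCC4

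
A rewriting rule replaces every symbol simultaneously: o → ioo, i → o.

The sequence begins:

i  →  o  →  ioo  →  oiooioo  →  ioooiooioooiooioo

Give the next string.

Rewriting the 17 symbols of ioooiooioooiooioo one by one yields o ioo ioo ioo o ioo ioo o ioo ioo ioo o ioo ioo o ioo ioo; concatenated:

oiooiooioooiooioooiooiooioooiooioooiooioo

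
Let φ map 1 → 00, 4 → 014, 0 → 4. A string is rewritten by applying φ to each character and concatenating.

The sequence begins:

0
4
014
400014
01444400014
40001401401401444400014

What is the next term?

Applying the rule to each of the 23 symbols of 40001401401401444400014 gives the pieces 014 4 4 4 00 014 4 00 014 4 00 014 4 00 014 014 014 014 4 4 4 00 014, which concatenate to the answer.

0144440001440001440001440001401401401444400014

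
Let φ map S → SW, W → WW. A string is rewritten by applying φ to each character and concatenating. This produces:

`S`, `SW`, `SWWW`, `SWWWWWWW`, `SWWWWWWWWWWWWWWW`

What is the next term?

Rewriting the 16 symbols of SWWWWWWWWWWWWWWW one by one yields SW WW WW WW WW WW WW WW WW WW WW WW WW WW WW WW; concatenated:

SWWWWWWWWWWWWWWWWWWWWWWWWWWWWWWW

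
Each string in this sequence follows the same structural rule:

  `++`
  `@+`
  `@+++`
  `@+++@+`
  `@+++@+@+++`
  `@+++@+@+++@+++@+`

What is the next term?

@+++@+@+++@+++@+@+++@+@+++

From term 3 onward, concatenate the last term with the second-to-last: @+·++ = @+++, @+++·@+ = @+++@+, …
The next term joins @+++@+@+++@+++@+ and @+++@+@+++.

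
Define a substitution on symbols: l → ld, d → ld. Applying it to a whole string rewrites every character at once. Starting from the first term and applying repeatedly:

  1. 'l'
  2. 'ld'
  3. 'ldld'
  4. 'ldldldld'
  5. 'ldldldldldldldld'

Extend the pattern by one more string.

ldldldldldldldldldldldldldldldld

φ(ldldldldldldldld) expands symbol-by-symbol to ld ld ld ld ld ld ld ld ld ld ld ld ld ld ld ld; joining the 16 pieces gives the next term.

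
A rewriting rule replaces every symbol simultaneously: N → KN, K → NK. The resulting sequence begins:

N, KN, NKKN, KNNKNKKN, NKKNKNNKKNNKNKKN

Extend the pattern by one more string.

Replace each of the 16 characters of NKKNKNNKKNNKNKKN in place — KN NK NK KN NK KN KN NK NK KN KN NK KN NK NK KN — and concatenate.

KNNKNKKNNKKNKNNKNKKNKNNKKNNKNKKN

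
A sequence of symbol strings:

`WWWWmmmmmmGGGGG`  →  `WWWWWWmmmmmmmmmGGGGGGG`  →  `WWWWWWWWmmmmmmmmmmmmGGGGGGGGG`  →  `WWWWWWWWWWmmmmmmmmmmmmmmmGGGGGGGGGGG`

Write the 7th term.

Term n consists of 2n W's, followed by 3n m's, followed by 2n+1 G's, where the shown terms are n = 2, 3, 4, 5.
At n = 8 the blocks have lengths 16, 24, 17.

WWWWWWWWWWWWWWWWmmmmmmmmmmmmmmmmmmmmmmmmGGGGGGGGGGGGGGGGG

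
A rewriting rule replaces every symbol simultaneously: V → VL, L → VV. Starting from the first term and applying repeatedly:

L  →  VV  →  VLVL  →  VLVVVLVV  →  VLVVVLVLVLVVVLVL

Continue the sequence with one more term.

VLVVVLVLVLVVVLVVVLVVVLVLVLVVVLVV

Applying the rule to each of the 16 symbols of VLVVVLVLVLVVVLVL gives the pieces VL VV VL VL VL VV VL VV VL VV VL VL VL VV VL VV, which concatenate to the answer.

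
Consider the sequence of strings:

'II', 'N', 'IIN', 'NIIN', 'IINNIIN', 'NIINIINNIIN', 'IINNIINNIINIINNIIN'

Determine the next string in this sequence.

This is a Fibonacci-style word recurrence s(k) = s(k−2)·s(k−1): e.g. II·N = IIN.
The next term joins NIINIINNIIN and IINNIINNIINIINNIIN.

NIINIINNIINIINNIINNIINIINNIIN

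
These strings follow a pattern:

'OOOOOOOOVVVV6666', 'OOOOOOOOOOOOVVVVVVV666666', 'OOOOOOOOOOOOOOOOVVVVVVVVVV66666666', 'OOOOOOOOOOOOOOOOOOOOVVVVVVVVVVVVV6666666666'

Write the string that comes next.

OOOOOOOOOOOOOOOOOOOOOOOOVVVVVVVVVVVVVVVV666666666666

Term n consists of 4n O's, followed by 3n-2 V's, followed by 2n 6's, where the shown terms are n = 2, 3, 4, 5.
For the next term, n = 6, so the run lengths are 24, 16, 12.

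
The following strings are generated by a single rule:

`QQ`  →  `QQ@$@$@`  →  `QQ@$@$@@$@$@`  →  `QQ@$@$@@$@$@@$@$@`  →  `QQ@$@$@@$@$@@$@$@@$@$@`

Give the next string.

The strings grow by a fixed suffix @$@$@ each time.
So the next term is QQ@$@$@@$@$@@$@$@@$@$@·@$@$@.

QQ@$@$@@$@$@@$@$@@$@$@@$@$@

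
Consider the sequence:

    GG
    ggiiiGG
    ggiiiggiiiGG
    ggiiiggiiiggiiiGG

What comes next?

ggiiiggiiiggiiiggiiiGG

Every step adds ggiii at the front: s(k+1) = ggiii·s(k).
One more step from ggiiiggiiiggiiiGG gives the answer.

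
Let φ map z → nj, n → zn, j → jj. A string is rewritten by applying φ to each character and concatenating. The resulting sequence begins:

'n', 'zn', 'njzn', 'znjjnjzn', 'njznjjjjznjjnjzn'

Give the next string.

Rewriting the 16 symbols of njznjjjjznjjnjzn one by one yields zn jj nj zn jj jj jj jj nj zn jj jj zn jj nj zn; concatenated:

znjjnjznjjjjjjjjnjznjjjjznjjnjzn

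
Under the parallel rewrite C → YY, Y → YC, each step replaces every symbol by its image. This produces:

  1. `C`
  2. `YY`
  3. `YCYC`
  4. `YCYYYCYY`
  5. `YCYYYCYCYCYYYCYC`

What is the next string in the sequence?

YCYYYCYCYCYYYCYYYCYYYCYCYCYYYCYY

Replace each of the 16 characters of YCYYYCYCYCYYYCYC in place — YC YY YC YC YC YY YC YY YC YY YC YC YC YY YC YY — and concatenate.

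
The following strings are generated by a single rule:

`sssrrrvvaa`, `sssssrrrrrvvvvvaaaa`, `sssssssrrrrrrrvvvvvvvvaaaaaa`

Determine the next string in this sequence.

The n-th term is 2n+1 s's then 2n+1 r's then 3n-1 v's then 2n a's (n = 1, 2, …).
At n = 4 the blocks have lengths 9, 9, 11, 8.

sssssssssrrrrrrrrrvvvvvvvvvvvaaaaaaaa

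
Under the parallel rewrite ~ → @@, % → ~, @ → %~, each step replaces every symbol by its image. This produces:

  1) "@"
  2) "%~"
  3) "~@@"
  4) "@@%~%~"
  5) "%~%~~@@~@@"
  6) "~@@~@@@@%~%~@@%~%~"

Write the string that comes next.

@@%~%~@@%~%~%~%~~@@~@@%~%~~@@~@@

φ(~@@~@@@@%~%~@@%~%~) expands symbol-by-symbol to @@ %~ %~ @@ %~ %~ %~ %~ ~ @@ ~ @@ %~ %~ ~ @@ ~ @@; joining the 18 pieces gives the next term.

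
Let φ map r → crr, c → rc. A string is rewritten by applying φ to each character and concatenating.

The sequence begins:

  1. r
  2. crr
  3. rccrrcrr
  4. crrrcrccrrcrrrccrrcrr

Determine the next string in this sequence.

Replace each of the 21 characters of crrrcrccrrcrrrccrrcrr in place — rc crr crr crr rc crr rc rc crr crr rc crr crr crr rc rc crr crr rc crr crr — and concatenate.

rccrrcrrcrrrccrrrcrccrrcrrrccrrcrrcrrrcrccrrcrrrccrrcrr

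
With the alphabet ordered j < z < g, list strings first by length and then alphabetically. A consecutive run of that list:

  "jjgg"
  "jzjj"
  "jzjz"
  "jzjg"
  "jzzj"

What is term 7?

jzzg

Stepping forward 2 times from jzzj: jzzj → jzzz, then the target.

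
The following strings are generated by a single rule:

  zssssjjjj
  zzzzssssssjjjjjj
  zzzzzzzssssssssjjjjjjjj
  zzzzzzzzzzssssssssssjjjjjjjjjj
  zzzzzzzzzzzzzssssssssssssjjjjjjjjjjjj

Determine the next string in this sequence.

zzzzzzzzzzzzzzzzssssssssssssssjjjjjjjjjjjjjj

Term n consists of 3n-2 z's, followed by 2n+2 s's, followed by 2n+2 j's (n = 1, 2, …).
Setting n = 6 gives 16, 14, 14 characters in each block.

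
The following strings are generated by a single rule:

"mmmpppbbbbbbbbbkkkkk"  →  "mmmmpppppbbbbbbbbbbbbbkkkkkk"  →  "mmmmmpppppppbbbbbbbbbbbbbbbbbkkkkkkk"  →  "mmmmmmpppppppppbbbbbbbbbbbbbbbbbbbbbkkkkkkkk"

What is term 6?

The n-th term is n+1 m's then 2n-1 p's then 4n+1 b's then n+3 k's, where the shown terms are n = 2, 3, 4, 5.
For term 6, n = 7, so the run lengths are 8, 13, 29, 10.

mmmmmmmmpppppppppppppbbbbbbbbbbbbbbbbbbbbbbbbbbbbbkkkkkkkkkk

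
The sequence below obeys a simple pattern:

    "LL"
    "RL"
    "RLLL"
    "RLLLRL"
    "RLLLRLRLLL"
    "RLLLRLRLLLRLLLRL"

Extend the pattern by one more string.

This is a Fibonacci-style word recurrence s(k) = s(k−1)·s(k−2): e.g. RL·LL = RLLL.
So term 7 is RLLLRLRLLLRLLLRL·RLLLRLRLLL.

RLLLRLRLLLRLLLRLRLLLRLRLLL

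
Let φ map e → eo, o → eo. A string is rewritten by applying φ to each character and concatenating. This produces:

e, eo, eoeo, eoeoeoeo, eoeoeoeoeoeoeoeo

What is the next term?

eoeoeoeoeoeoeoeoeoeoeoeoeoeoeoeo

φ(eoeoeoeoeoeoeoeo) expands symbol-by-symbol to eo eo eo eo eo eo eo eo eo eo eo eo eo eo eo eo; joining the 16 pieces gives the next term.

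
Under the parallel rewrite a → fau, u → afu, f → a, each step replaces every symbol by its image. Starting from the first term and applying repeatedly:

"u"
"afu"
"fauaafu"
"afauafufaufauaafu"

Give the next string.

Rewriting the 17 symbols of afauafufaufauaafu one by one yields fau a fau afu fau a afu a fau afu a fau afu fau fau a afu; concatenated:

fauafauafufauaafuafauafuafauafufaufauaafu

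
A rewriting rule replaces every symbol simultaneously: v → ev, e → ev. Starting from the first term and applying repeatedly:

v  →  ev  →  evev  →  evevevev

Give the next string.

evevevevevevevev

Rewriting each symbol of evevevev: e→ev, v→ev, e→ev, v→ev, e→ev, v→ev, e→ev, v→ev, which concatenates to ev ev ev ev ev ev ev ev.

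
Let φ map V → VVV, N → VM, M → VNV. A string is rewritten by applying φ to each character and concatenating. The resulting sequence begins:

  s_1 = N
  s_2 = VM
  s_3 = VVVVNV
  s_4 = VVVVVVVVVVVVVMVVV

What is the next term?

φ(VVVVVVVVVVVVVMVVV) expands symbol-by-symbol to VVV VVV VVV VVV VVV VVV VVV VVV VVV VVV VVV VVV VVV VNV VVV VVV VVV; joining the 17 pieces gives the next term.

VVVVVVVVVVVVVVVVVVVVVVVVVVVVVVVVVVVVVVVVNVVVVVVVVVV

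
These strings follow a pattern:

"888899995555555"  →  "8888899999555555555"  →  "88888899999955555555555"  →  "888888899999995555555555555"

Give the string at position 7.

888888888899999999995555555555555555555

Reading off run lengths: 8 runs 4, 5, 6, 7; 9 runs 4, 5, 6, 7; 5 runs 7, 9, 11, 13 — each is linear in n, where the shown terms are n = 3, 4, 5, 6.
For term 7, n = 9, so the run lengths are 10, 10, 19.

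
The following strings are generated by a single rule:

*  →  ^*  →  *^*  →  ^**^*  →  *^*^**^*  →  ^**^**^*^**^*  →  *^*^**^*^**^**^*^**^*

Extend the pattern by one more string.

^**^**^*^**^**^*^**^*^**^**^*^**^*

From term 3 onward, concatenate the second-to-last term with the last: *·^* = *^*, ^*·*^* = ^**^*, …
The next term joins ^**^**^*^**^* and *^*^**^*^**^**^*^**^*.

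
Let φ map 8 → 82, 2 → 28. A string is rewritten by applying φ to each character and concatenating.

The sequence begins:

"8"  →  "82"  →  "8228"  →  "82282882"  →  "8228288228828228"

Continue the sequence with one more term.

Rewriting the 16 symbols of 8228288228828228 one by one yields 82 28 28 82 28 82 82 28 28 82 82 28 82 28 28 82; concatenated:

82282882288282282882822882282882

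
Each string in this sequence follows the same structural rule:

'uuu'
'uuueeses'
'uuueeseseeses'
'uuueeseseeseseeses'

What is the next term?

Each term is the previous one with eeses appended.
Applying this once more to uuueeseseeseseeses:

uuueeseseeseseeseseeses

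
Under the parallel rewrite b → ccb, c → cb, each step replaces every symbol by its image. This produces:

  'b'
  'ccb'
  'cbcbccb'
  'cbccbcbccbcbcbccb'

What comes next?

cbccbcbcbccbcbccbcbcbccbcbccbcbccbcbcbccb

Applying the rule to each of the 17 symbols of cbccbcbccbcbcbccb gives the pieces cb ccb cb cb ccb cb ccb cb cb ccb cb ccb cb ccb cb cb ccb, which concatenate to the answer.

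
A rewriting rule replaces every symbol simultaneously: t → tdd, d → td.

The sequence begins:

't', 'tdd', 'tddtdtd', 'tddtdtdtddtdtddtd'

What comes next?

Replace each of the 17 characters of tddtdtdtddtdtddtd in place — tdd td td tdd td tdd td tdd td td tdd td tdd td td tdd td — and concatenate.

tddtdtdtddtdtddtdtddtdtdtddtdtddtdtdtddtd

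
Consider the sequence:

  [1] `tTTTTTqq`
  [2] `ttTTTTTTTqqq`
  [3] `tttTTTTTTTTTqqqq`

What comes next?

Reading off run lengths: t runs 1, 2, 3; T runs 5, 7, 9; q runs 2, 3, 4 — each is linear in n, where the shown terms are n = 2, 3, 4.
At n = 5 the blocks have lengths 4, 11, 5.

ttttTTTTTTTTTTTqqqqq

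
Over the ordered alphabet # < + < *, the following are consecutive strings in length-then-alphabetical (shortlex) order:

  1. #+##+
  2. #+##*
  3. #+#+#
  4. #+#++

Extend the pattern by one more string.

Treat #+#++ as a base-3 numeral over the given alphabet and add one, carrying through any trailing *'s.

#+#+*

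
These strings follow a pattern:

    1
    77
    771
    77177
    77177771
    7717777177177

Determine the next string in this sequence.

Each term (from the third on) is the previous term followed by the one before it: term 3 = 77·1 = 771.
The next term joins 7717777177177 and 77177771.

771777717717777177771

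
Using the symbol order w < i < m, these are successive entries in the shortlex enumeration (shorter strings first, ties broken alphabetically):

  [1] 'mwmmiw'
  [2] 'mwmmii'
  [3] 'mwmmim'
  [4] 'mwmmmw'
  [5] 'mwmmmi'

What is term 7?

Advancing 2 positions from mwmmmi through mwmmmi → mwmmmm reaches term 7.

miwwww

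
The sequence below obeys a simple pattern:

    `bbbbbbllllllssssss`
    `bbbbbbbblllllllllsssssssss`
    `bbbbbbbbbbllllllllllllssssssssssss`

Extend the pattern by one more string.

Term n consists of 2n+2 b's, followed by 3n l's, followed by 3n s's, where the shown terms are n = 2, 3, 4.
For the next term, n = 5, so the run lengths are 12, 15, 15.

bbbbbbbbbbbblllllllllllllllsssssssssssssss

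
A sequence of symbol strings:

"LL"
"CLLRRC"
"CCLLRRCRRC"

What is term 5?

Each term wraps the previous one in C on the left and RRC on the right.
From CCLLRRCRRC, 2 further steps: CCLLRRCRRC → CCCLLRRCRRCRRC → (answer).

CCCCLLRRCRRCRRCRRC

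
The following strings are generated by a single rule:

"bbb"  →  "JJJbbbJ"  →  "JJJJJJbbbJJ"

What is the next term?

JJJJJJJJJbbbJJJ

s(k+1) = JJJ·s(k)·J, so each term gains JJJ as a prefix and J as a suffix.
So the next term is JJJ·JJJJJJbbbJJ·J.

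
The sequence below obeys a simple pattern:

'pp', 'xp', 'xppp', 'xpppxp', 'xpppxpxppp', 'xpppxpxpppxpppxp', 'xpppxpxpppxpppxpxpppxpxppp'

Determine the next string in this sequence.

xpppxpxpppxpppxpxpppxpxpppxpppxpxpppxpppxp

This is a Fibonacci-style word recurrence s(k) = s(k−1)·s(k−2): e.g. xp·pp = xppp.
So term 8 is xpppxpxpppxpppxpxpppxpxppp·xpppxpxpppxpppxp.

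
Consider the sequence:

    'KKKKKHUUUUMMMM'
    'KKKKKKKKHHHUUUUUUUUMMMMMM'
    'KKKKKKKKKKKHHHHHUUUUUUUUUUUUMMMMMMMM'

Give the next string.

Each string has the form K^{3n+2} H^{2n-1} U^{4n} M^{2n+2} (n = 1, 2, …).
For the next term, n = 4, so the run lengths are 14, 7, 16, 10.

KKKKKKKKKKKKKKHHHHHHHUUUUUUUUUUUUUUUUMMMMMMMMMM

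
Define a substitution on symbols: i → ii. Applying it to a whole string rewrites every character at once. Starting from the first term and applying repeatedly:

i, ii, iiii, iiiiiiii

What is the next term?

iiiiiiiiiiiiiiii

Rewriting each symbol of iiiiiiii: i→ii, i→ii, i→ii, i→ii, i→ii, i→ii, i→ii, i→ii, which concatenates to ii ii ii ii ii ii ii ii.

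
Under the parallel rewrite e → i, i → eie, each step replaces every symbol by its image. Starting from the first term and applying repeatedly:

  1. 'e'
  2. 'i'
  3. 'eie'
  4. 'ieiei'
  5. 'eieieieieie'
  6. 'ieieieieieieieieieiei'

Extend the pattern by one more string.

Applying the rule to each of the 21 symbols of ieieieieieieieieieiei gives the pieces eie i eie i eie i eie i eie i eie i eie i eie i eie i eie i eie, which concatenate to the answer.

eieieieieieieieieieieieieieieieieieieieieie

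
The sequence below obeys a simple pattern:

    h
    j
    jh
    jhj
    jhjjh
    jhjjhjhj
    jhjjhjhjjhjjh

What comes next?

jhjjhjhjjhjjhjhjjhjhj

Each term (from the third on) is the previous term followed by the one before it: term 3 = j·h = jh.
So term 8 is jhjjhjhjjhjjh·jhjjhjhj.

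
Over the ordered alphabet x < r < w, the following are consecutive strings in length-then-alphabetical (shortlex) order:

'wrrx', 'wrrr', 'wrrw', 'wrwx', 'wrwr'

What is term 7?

Continuing the enumeration 2 steps past wrwr: wrwr → wrww → (answer).

wwxx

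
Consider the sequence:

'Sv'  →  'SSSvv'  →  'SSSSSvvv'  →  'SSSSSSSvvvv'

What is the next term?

SSSSSSSSSvvvvv

Each string has the form S^{2n-1} v^{n} (n = 1, 2, …).
Setting n = 5 gives 9, 5 characters in each block.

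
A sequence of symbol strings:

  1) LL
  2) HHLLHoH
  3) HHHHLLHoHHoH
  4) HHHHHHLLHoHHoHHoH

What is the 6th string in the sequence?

HHHHHHHHHHLLHoHHoHHoHHoHHoH

s(k+1) = HH·s(k)·HoH, so each term gains HH as a prefix and HoH as a suffix.
From HHHHHHLLHoHHoHHoH, 2 further steps: HHHHHHLLHoHHoHHoH → HHHHHHHHLLHoHHoHHoHHoH → (answer).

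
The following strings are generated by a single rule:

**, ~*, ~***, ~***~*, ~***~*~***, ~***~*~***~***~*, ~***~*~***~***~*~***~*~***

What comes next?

~***~*~***~***~*~***~*~***~***~*~***~***~*

This is a Fibonacci-style word recurrence s(k) = s(k−1)·s(k−2): e.g. ~*·** = ~***.
So term 8 is ~***~*~***~***~*~***~*~***·~***~*~***~***~*.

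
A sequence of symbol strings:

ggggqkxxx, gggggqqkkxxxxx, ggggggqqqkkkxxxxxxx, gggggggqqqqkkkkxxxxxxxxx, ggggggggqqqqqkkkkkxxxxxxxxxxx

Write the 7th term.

ggggggggggqqqqqqqkkkkkkkxxxxxxxxxxxxxxx

Reading off run lengths: g runs 4, 5, 6, 7, 8; q runs 1, 2, 3, 4, 5; k runs 1, 2, 3, 4, 5; x runs 3, 5, 7, 9, 11 — each is linear in n (n = 1, 2, …).
Setting n = 7 gives 10, 7, 7, 15 characters in each block.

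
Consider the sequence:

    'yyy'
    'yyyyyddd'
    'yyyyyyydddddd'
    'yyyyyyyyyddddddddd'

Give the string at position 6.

yyyyyyyyyyyyyddddddddddddddd

s(k+1) = yy·s(k)·ddd, so each term gains yy as a prefix and ddd as a suffix.
From yyyyyyyyyddddddddd, 2 further steps: yyyyyyyyyddddddddd → yyyyyyyyyyydddddddddddd → (answer).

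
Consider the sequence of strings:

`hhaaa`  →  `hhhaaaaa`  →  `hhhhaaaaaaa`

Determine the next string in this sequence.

Reading off run lengths: h runs 2, 3, 4; a runs 3, 5, 7 — each is linear in n, where the shown terms are n = 2, 3, 4.
At n = 5 the blocks have lengths 5, 9.

hhhhhaaaaaaaaa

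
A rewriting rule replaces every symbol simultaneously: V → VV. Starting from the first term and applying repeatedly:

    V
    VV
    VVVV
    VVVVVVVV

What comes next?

Expanding VVVVVVVV: V→VV, V→VV, V→VV, V→VV, V→VV, V→VV, V→VV, V→VV. Concatenated: VV VV VV VV VV VV VV VV.

VVVVVVVVVVVVVVVV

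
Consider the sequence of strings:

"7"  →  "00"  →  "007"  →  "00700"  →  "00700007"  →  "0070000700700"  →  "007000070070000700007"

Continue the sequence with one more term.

Each term (from the third on) is the previous term followed by the one before it: term 3 = 00·7 = 007.
The next term joins 007000070070000700007 and 0070000700700.

0070000700700007000070070000700700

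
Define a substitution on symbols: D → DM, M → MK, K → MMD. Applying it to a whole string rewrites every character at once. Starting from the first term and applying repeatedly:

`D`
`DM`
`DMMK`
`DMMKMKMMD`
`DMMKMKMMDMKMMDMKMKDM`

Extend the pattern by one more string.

φ(DMMKMKMMDMKMMDMKMKDM) expands symbol-by-symbol to DM MK MK MMD MK MMD MK MK DM MK MMD MK MK DM MK MMD MK MMD DM MK; joining the 20 pieces gives the next term.

DMMKMKMMDMKMMDMKMKDMMKMMDMKMKDMMKMMDMKMMDDMMK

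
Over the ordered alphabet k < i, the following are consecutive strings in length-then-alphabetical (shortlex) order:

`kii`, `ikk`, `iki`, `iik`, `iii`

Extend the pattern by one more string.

kkkk

iii is the last string of length 3, so the next is the first of length 4: k repeated 4 times.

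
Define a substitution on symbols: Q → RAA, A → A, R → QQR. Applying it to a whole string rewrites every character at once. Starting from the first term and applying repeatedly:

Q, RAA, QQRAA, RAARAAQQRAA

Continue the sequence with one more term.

Expanding RAARAAQQRAA: R→QQR, A→A, A→A, R→QQR, A→A, A→A, Q→RAA, Q→RAA, R→QQR, A→A, A→A. Concatenated: QQR A A QQR A A RAA RAA QQR A A.

QQRAAQQRAARAARAAQQRAA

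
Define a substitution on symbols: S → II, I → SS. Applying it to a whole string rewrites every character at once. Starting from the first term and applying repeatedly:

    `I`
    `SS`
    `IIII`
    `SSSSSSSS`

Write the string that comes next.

IIIIIIIIIIIIIIII

Expanding SSSSSSSS: S→II, S→II, S→II, S→II, S→II, S→II, S→II, S→II. Concatenated: II II II II II II II II.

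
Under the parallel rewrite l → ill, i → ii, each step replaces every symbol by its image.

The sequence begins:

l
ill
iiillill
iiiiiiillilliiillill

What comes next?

Rewriting the 20 symbols of iiiiiiillilliiillill one by one yields ii ii ii ii ii ii ii ill ill ii ill ill ii ii ii ill ill ii ill ill; concatenated:

iiiiiiiiiiiiiiillilliiillilliiiiiiillilliiillill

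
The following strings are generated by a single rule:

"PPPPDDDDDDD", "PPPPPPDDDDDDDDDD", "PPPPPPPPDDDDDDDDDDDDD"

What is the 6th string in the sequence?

Term n consists of 2n P's, followed by 3n+1 D's, where the shown terms are n = 2, 3, 4.
For term 6, n = 7, so the run lengths are 14, 22.

PPPPPPPPPPPPPPDDDDDDDDDDDDDDDDDDDDDD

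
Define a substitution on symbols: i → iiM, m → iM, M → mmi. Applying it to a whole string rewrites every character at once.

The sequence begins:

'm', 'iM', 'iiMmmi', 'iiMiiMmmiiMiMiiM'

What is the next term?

iiMiiMmmiiiMiiMmmiiMiMiiMiiMmmiiiMmmiiiMiiMmmi

Replace each of the 16 characters of iiMiiMmmiiMiMiiM in place — iiM iiM mmi iiM iiM mmi iM iM iiM iiM mmi iiM mmi iiM iiM mmi — and concatenate.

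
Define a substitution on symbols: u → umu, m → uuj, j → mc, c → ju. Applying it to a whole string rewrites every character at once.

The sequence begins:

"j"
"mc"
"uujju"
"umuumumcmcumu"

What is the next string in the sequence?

Applying the rule to each of the 13 symbols of umuumumcmcumu gives the pieces umu uuj umu umu uuj umu uuj ju uuj ju umu uuj umu, which concatenate to the answer.

umuuujumuumuuujumuuujjuuujjuumuuujumu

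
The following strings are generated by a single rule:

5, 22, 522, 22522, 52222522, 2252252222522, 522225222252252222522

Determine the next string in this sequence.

2252252222522522225222252252222522

From term 3 onward, concatenate the second-to-last term with the last: 5·22 = 522, 22·522 = 22522, …
The next term joins 2252252222522 and 522225222252252222522.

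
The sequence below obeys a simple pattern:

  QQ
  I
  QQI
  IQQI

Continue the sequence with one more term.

QQIIQQI

This is a Fibonacci-style word recurrence s(k) = s(k−2)·s(k−1): e.g. QQ·I = QQI.
The next term joins QQI and IQQI.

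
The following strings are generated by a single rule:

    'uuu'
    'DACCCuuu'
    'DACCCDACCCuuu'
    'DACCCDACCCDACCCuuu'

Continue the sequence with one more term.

The strings grow by a fixed prefix DACCC each time.
So the next term is DACCC·DACCCDACCCDACCCuuu.

DACCCDACCCDACCCDACCCuuu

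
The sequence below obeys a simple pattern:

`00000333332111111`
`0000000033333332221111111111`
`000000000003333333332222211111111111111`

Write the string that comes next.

00000000000000333333333332222222111111111111111111

Term n consists of 3n+2 0's, followed by 2n+3 3's, followed by 2n-1 2's, followed by 4n+2 1's (n = 1, 2, …).
Setting n = 4 gives 14, 11, 7, 18 characters in each block.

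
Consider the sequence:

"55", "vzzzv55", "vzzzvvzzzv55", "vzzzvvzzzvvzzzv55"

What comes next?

The strings grow by a fixed prefix vzzzv each time.
One more step from vzzzvvzzzvvzzzv55 gives the answer.

vzzzvvzzzvvzzzvvzzzv55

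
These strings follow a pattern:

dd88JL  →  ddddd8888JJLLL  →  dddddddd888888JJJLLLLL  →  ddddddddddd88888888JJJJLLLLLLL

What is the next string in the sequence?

dddddddddddddd8888888888JJJJJLLLLLLLLL

Each string has the form d^{3n-1} 8^{2n} J^{n} L^{2n-1} (n = 1, 2, …).
Setting n = 5 gives 14, 10, 5, 9 characters in each block.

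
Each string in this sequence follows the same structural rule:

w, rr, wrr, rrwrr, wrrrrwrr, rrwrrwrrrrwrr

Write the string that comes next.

From term 3 onward, concatenate the second-to-last term with the last: w·rr = wrr, rr·wrr = rrwrr, …
The next term joins wrrrrwrr and rrwrrwrrrrwrr.

wrrrrwrrrrwrrwrrrrwrr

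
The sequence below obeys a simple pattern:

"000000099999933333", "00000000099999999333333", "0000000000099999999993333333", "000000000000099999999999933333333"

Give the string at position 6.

Term n consists of 2n+1 0's, followed by 2n 9's, followed by n+2 3's, where the shown terms are n = 3, 4, 5, 6.
At n = 8 the blocks have lengths 17, 16, 10.

0000000000000000099999999999999993333333333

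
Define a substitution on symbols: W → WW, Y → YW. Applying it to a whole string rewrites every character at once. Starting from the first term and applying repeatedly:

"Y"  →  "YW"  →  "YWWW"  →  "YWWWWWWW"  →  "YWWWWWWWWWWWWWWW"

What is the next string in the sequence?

YWWWWWWWWWWWWWWWWWWWWWWWWWWWWWWW

φ(YWWWWWWWWWWWWWWW) expands symbol-by-symbol to YW WW WW WW WW WW WW WW WW WW WW WW WW WW WW WW; joining the 16 pieces gives the next term.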